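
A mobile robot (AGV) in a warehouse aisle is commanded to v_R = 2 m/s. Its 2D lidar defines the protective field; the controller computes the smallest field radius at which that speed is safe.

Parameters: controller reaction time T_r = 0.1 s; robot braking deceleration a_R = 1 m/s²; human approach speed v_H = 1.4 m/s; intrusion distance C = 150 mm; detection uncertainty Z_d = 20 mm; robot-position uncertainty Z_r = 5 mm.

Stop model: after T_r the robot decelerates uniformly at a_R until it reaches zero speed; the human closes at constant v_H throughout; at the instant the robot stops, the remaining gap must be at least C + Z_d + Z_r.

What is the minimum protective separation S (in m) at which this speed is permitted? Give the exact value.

S_min = 1063/200 m = 5.3150 m

braking lasts T_s = 2/1 = 2.0000 s
robot in T_r: 2.0000·0.1000 = 0.2000 m
robot under decel: 2.0000²/(2·1.0000) = 2.0000 m
human closes 1.4000·2.1000 = 2.9400 m
residual clearance needed = 0.1500+0.0200+0.0050 = 0.1750 m
S_min ≈ 0.2000+2.0000+2.9400+0.1750  ⇒  S_min = 1063/200 m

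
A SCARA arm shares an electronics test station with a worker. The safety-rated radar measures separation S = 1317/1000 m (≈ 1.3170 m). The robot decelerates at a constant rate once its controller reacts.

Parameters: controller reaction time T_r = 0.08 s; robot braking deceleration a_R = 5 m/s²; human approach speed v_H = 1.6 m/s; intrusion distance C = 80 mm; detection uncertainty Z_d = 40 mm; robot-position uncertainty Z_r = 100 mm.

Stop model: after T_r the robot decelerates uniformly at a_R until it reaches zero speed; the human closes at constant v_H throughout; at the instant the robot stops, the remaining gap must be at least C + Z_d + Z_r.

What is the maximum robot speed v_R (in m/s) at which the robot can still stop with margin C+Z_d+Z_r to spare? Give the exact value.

v_R_max = 17/10 m/s = 1.7000 m/s

at the boundary: (1/10)·v² + (2/5)·v + (-969/1000) = 0
  disc = (2/5)² − 4·(1/10)·(-969/1000) = 1369/2500 ; √disc = 37/50
  v_R = (−(2/5) + 37/50) / (2·(1/10)) = 17/10 m/s
check:
stop time T_s = (17/10)/5 = 0.3400 s
robot in T_r: 1.7000·0.0800 = 0.1360 m
robot covers 1.7000·0.3400 − ½·5.0000·0.3400² = 0.2890 m while stopping
human over T_r+T_s: 1.6000·(0.0800+0.3400) = 0.6720 m
residual clearance needed = 0.0800+0.0400+0.1000 = 0.2200 m
sum ≈ 0.1360+0.2890+0.6720+0.2200 ≈ 1.3170 m = S ✓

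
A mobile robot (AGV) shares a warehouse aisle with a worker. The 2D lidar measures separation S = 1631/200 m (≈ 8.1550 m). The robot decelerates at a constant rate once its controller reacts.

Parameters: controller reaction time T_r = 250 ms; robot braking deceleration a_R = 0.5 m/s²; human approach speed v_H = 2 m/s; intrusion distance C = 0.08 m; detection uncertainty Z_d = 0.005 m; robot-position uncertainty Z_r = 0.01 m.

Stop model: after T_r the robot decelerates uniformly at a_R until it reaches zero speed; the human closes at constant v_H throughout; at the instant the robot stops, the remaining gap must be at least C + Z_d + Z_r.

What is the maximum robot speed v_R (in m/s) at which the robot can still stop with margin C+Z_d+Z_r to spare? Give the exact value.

collect terms ⇒ (1)·v_R² + (17/4)·v_R + (-189/25) = 0
  disc = (17/4)² − 4·(1)·(-189/25) = 19321/400 ; √disc = 139/20
  v_R = (−(17/4) + 139/20) / (2·(1)) = 27/20 m/s
check:
T_s = v_R/a_R = (27/20)/(1/2) = 2.7000 s
reaction-phase robot travel = 1.3500·0.2500 = 0.3375 m
robot under decel: 1.3500²/(2·0.5000) = 1.8225 m
human over T_r+T_s: 2.0000·(0.2500+2.7000) = 5.9000 m
C+Z_d+Z_r = 0.0800+0.0050+0.0100 = 0.0950 m
sum ≈ 0.3375+1.8225+5.9000+0.0950 ≈ 8.1550 m = S ✓

v_R_max = 27/20 m/s = 1.3500 m/s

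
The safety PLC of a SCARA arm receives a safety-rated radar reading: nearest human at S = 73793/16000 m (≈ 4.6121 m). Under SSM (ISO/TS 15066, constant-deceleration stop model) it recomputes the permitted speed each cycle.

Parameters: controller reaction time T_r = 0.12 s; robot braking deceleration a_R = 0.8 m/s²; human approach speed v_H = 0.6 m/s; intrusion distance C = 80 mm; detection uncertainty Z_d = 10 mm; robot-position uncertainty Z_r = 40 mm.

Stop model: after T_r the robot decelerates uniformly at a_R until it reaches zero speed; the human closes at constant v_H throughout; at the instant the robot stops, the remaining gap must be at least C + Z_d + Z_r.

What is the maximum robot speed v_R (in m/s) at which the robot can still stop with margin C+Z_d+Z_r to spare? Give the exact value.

v_R_max = 41/20 m/s = 2.0500 m/s

collect terms ⇒ (5/8)·v_R² + (87/100)·v_R + (-70561/16000) = 0
  disc = (87/100)² − 4·(5/8)·(-70561/16000) = 1885129/160000 ; √disc = 1373/400
  v_R = (−(87/100) + 1373/400) / (2·(5/8)) = 41/20 m/s
check:
stop time T_s = (41/20)/(4/5) = 2.5625 s
robot in T_r: 2.0500·0.1200 = 0.2460 m
braking distance = 2.0500²/(2·0.8000) = 2.6266 m
human over T_r+T_s: 0.6000·(0.1200+2.5625) = 1.6095 m
C+Z_d+Z_r = 0.0800+0.0100+0.0400 = 0.1300 m
sum ≈ 0.2460+2.6266+1.6095+0.1300 ≈ 4.6121 m = S ✓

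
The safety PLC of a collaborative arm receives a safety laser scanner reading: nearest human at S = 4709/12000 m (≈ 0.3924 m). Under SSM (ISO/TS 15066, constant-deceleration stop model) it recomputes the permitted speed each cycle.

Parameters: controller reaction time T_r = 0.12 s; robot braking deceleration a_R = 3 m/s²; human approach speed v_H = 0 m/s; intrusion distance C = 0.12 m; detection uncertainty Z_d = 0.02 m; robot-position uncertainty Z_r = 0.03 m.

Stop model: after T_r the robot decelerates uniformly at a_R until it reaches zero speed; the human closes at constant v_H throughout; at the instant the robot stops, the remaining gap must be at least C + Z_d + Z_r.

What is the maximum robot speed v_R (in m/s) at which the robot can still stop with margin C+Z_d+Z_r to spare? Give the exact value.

quadratic (1/6)·v² + (3/25)·v + (-2669/12000) = 0
  disc = (3/25)² − 4·(1/6)·(-2669/12000) = 14641/90000 ; √disc = 121/300
  v_R = (−(3/25) + 121/300) / (2·(1/6)) = 17/20 m/s
check:
stop time T_s = (17/20)/3 = 0.2833 s
reaction-phase robot travel = 0.8500·0.1200 = 0.1020 m
braking distance = 0.8500²/(2·3.0000) = 0.1204 m
human closes 0.0000·0.4033 = 0.0000 m
C+Z_d+Z_r = 0.1200+0.0200+0.0300 = 0.1700 m
sum ≈ 0.1020+0.1204+0.0000+0.1700 ≈ 0.3924 m = S ✓

v_R_max = 17/20 m/s = 0.8500 m/s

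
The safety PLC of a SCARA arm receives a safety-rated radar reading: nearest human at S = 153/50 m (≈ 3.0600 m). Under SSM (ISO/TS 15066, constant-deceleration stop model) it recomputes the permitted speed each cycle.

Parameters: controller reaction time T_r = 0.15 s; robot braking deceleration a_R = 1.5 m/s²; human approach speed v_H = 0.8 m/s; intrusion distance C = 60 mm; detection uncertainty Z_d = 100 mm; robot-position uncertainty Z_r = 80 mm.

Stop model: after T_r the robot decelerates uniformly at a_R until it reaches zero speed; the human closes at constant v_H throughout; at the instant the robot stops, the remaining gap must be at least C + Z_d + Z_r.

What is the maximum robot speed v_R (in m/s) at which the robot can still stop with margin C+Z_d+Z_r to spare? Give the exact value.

v_R_max = 2 m/s = 2.0000 m/s

at the boundary: (1/3)·v² + (41/60)·v + (-27/10) = 0
  disc = (41/60)² − 4·(1/3)·(-27/10) = 14641/3600 ; √disc = 121/60
  v_R = (−(41/60) + 121/60) / (2·(1/3)) = 2 m/s
check:
T_s = v_R/a_R = 2/(3/2) = 1.3333 s
robot in T_r: 2.0000·0.1500 = 0.3000 m
braking distance = 2.0000²/(2·1.5000) = 1.3333 m
human over T_r+T_s: 0.8000·(0.1500+1.3333) = 1.1867 m
C+Z_d+Z_r = 0.0600+0.1000+0.0800 = 0.2400 m
sum ≈ 0.3000+1.3333+1.1867+0.2400 ≈ 3.0600 m = S ✓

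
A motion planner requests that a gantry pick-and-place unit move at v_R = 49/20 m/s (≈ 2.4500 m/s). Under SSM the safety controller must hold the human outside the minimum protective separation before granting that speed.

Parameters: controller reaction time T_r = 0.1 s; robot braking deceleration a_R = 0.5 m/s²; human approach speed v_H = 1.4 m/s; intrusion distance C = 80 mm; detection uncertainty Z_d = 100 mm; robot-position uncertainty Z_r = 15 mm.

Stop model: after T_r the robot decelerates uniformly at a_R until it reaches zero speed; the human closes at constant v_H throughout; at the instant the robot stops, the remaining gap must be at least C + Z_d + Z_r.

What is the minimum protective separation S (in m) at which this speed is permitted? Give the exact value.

stop time T_s = (49/20)/(1/2) = 4.9000 s
robot in T_r: 2.4500·0.1000 = 0.2450 m
robot under decel: 2.4500²/(2·0.5000) = 6.0025 m
human over T_r+T_s: 1.4000·(0.1000+4.9000) = 7.0000 m
residual clearance needed = 0.0800+0.1000+0.0150 = 0.1950 m
S_min ≈ 0.2450+6.0025+7.0000+0.1950  ⇒  S_min = 5377/400 m

S_min = 5377/400 m = 13.4425 m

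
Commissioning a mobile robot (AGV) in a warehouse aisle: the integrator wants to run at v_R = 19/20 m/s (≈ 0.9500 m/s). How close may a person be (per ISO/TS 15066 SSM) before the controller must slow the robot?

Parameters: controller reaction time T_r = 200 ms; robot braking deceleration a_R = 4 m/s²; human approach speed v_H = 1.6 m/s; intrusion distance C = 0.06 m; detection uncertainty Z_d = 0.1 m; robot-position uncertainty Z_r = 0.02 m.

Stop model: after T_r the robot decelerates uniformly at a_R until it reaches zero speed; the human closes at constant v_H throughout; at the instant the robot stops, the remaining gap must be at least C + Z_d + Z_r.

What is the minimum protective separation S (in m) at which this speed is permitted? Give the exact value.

S_min = 757/640 m = 1.1828 m

T_s = v_R/a_R = (19/20)/4 = 0.2375 s
robot covers v_R·T_r = 0.9500·0.2000 = 0.1900 m before braking
braking distance = 0.9500²/(2·4.0000) = 0.1128 m
human over T_r+T_s: 1.6000·(0.2000+0.2375) = 0.7000 m
residual clearance needed = 0.0600+0.1000+0.0200 = 0.1800 m
S_min ≈ 0.1900+0.1128+0.7000+0.1800  ⇒  S_min = 757/640 m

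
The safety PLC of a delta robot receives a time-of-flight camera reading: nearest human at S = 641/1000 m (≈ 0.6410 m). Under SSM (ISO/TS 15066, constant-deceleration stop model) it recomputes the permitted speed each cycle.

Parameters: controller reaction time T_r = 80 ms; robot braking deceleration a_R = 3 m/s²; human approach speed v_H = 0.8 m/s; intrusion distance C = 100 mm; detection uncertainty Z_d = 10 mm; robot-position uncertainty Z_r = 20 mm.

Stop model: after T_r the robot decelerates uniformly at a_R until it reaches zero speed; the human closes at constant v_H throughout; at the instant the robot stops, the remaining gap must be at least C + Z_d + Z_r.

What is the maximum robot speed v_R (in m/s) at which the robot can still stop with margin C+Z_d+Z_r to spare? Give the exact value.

v_R_max = 9/10 m/s = 0.9000 m/s

at the boundary: (1/6)·v² + (26/75)·v + (-447/1000) = 0
  disc = (26/75)² − 4·(1/6)·(-447/1000) = 9409/22500 ; √disc = 97/150
  v_R = (−(26/75) + 97/150) / (2·(1/6)) = 9/10 m/s
check:
stop time T_s = (9/10)/3 = 0.3000 s
reaction-phase robot travel = 0.9000·0.0800 = 0.0720 m
robot covers 0.9000·0.3000 − ½·3.0000·0.3000² = 0.1350 m while stopping
person approaches 0.8000·(0.0800+0.3000) = 0.3040 m
C+Z_d+Z_r = 0.1000+0.0100+0.0200 = 0.1300 m
sum ≈ 0.0720+0.1350+0.3040+0.1300 ≈ 0.6410 m = S ✓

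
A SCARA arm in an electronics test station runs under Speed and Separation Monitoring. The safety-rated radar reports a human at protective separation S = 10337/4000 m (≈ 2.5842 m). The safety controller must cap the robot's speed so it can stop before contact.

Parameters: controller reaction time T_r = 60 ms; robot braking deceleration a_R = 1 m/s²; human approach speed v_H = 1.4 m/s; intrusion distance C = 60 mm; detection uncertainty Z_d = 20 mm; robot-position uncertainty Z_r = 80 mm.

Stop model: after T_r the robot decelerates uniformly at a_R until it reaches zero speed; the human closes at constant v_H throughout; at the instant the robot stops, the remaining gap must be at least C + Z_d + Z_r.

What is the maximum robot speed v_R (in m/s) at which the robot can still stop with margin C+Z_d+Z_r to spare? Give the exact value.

quadratic (1/2)·v² + (73/50)·v + (-9361/4000) = 0
  disc = (73/50)² − 4·(1/2)·(-9361/4000) = 68121/10000 ; √disc = 261/100
  v_R = (−(73/50) + 261/100) / (2·(1/2)) = 23/20 m/s
check:
T_s = v_R/a_R = (23/20)/1 = 1.1500 s
robot covers v_R·T_r = 1.1500·0.0600 = 0.0690 m before braking
robot covers 1.1500·1.1500 − ½·1.0000·1.1500² = 0.6613 m while stopping
person approaches 1.4000·(0.0600+1.1500) = 1.6940 m
residual clearance needed = 0.0600+0.0200+0.0800 = 0.1600 m
sum ≈ 0.0690+0.6613+1.6940+0.1600 ≈ 2.5842 m = S ✓

v_R_max = 23/20 m/s = 1.1500 m/s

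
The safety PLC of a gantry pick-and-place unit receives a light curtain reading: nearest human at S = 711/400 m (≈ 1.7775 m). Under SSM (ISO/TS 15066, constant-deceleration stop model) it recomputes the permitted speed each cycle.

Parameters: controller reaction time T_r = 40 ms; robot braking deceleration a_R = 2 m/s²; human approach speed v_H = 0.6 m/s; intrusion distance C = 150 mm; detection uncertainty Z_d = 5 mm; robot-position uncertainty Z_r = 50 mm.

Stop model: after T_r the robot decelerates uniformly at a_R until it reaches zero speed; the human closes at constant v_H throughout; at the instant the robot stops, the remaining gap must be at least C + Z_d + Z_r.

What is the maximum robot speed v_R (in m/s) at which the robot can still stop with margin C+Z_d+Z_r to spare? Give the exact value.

collect terms ⇒ (1/4)·v_R² + (17/50)·v_R + (-3097/2000) = 0
  disc = (17/50)² − 4·(1/4)·(-3097/2000) = 16641/10000 ; √disc = 129/100
  v_R = (−(17/50) + 129/100) / (2·(1/4)) = 19/10 m/s
check:
braking lasts T_s = (19/10)/2 = 0.9500 s
robot in T_r: 1.9000·0.0400 = 0.0760 m
robot covers 1.9000·0.9500 − ½·2.0000·0.9500² = 0.9025 m while stopping
human over T_r+T_s: 0.6000·(0.0400+0.9500) = 0.5940 m
C+Z_d+Z_r = 0.1500+0.0050+0.0500 = 0.2050 m
sum ≈ 0.0760+0.9025+0.5940+0.2050 ≈ 1.7775 m = S ✓

v_R_max = 19/10 m/s = 1.9000 m/s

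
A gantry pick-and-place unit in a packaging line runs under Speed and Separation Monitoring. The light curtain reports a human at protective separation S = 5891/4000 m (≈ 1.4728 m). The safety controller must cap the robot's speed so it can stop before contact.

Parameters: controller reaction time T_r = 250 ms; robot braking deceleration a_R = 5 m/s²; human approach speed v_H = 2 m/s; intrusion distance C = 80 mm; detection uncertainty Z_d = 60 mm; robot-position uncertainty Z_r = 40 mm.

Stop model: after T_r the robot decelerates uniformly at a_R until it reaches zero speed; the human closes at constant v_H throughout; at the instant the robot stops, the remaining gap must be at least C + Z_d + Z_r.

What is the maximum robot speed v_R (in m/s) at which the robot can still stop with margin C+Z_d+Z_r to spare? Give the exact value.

v_R_max = 21/20 m/s = 1.0500 m/s

collect terms ⇒ (1/10)·v_R² + (13/20)·v_R + (-3171/4000) = 0
  disc = (13/20)² − 4·(1/10)·(-3171/4000) = 1849/2500 ; √disc = 43/50
  v_R = (−(13/20) + 43/50) / (2·(1/10)) = 21/20 m/s
check:
braking lasts T_s = (21/20)/5 = 0.2100 s
reaction-phase robot travel = 1.0500·0.2500 = 0.2625 m
robot covers 1.0500·0.2100 − ½·5.0000·0.2100² = 0.1103 m while stopping
human over T_r+T_s: 2.0000·(0.2500+0.2100) = 0.9200 m
C+Z_d+Z_r = 0.0800+0.0600+0.0400 = 0.1800 m
sum ≈ 0.2625+0.1103+0.9200+0.1800 ≈ 1.4728 m = S ✓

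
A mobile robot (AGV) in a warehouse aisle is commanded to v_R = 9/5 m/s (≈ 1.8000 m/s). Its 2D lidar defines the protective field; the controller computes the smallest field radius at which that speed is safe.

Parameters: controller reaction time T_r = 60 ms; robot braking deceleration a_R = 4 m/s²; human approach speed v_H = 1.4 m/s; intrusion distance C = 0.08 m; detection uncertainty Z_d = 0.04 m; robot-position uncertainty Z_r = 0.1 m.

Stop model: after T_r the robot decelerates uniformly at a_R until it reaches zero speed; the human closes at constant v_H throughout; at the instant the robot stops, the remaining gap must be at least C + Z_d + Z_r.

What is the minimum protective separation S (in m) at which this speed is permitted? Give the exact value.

stop time T_s = (9/5)/4 = 0.4500 s
robot in T_r: 1.8000·0.0600 = 0.1080 m
robot under decel: 1.8000²/(2·4.0000) = 0.4050 m
person approaches 1.4000·(0.0600+0.4500) = 0.7140 m
margins: 0.0800+0.0400+0.1000 = 0.2200 m
S_min ≈ 0.1080+0.4050+0.7140+0.2200  ⇒  S_min = 1447/1000 m

S_min = 1447/1000 m = 1.4470 m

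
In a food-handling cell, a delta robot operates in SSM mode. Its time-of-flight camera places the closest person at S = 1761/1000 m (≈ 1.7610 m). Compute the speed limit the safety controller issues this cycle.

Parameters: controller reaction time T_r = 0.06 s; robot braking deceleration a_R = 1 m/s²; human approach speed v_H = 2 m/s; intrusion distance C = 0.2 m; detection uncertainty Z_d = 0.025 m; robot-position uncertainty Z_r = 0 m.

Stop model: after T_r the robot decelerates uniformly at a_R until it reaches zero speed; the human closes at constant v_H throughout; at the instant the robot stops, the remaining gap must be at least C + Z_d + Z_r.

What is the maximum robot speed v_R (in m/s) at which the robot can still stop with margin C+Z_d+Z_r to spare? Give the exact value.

v_R_max = 3/5 m/s = 0.6000 m/s

at the boundary: (1/2)·v² + (103/50)·v + (-177/125) = 0
  disc = (103/50)² − 4·(1/2)·(-177/125) = 17689/2500 ; √disc = 133/50
  v_R = (−(103/50) + 133/50) / (2·(1/2)) = 3/5 m/s
check:
T_s = v_R/a_R = (3/5)/1 = 0.6000 s
robot in T_r: 0.6000·0.0600 = 0.0360 m
robot covers 0.6000·0.6000 − ½·1.0000·0.6000² = 0.1800 m while stopping
human closes 2.0000·0.6600 = 1.3200 m
residual clearance needed = 0.2000+0.0250+0.0000 = 0.2250 m
sum ≈ 0.0360+0.1800+1.3200+0.2250 ≈ 1.7610 m = S ✓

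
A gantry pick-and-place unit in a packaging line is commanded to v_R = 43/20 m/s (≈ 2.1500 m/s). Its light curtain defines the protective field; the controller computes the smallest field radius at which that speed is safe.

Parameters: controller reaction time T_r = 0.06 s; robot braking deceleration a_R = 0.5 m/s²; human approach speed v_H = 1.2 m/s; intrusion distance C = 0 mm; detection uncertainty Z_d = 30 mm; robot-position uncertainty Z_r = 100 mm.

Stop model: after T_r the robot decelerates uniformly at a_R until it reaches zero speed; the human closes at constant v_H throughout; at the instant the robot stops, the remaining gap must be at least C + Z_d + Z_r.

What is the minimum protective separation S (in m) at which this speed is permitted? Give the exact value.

stop time T_s = (43/20)/(1/2) = 4.3000 s
robot in T_r: 2.1500·0.0600 = 0.1290 m
robot covers 2.1500·4.3000 − ½·0.5000·4.3000² = 4.6225 m while stopping
human closes 1.2000·4.3600 = 5.2320 m
residual clearance needed = 0.0000+0.0300+0.1000 = 0.1300 m
S_min ≈ 0.1290+4.6225+5.2320+0.1300  ⇒  S_min = 20227/2000 m

S_min = 20227/2000 m = 10.1135 m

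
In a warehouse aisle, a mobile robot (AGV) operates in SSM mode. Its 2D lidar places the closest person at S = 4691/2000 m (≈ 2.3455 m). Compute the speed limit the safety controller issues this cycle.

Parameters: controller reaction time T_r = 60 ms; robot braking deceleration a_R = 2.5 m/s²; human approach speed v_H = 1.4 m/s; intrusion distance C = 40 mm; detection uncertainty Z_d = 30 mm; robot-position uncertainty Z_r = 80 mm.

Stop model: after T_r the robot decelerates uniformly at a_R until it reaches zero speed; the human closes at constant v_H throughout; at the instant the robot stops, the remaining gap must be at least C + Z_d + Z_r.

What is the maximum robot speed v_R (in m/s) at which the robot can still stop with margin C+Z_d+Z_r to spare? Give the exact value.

v_R_max = 41/20 m/s = 2.0500 m/s

quadratic (1/5)·v² + (31/50)·v + (-4223/2000) = 0
  disc = (31/50)² − 4·(1/5)·(-4223/2000) = 1296/625 ; √disc = 36/25
  v_R = (−(31/50) + 36/25) / (2·(1/5)) = 41/20 m/s
check:
T_s = v_R/a_R = (41/20)/(5/2) = 0.8200 s
robot in T_r: 2.0500·0.0600 = 0.1230 m
braking distance = 2.0500²/(2·2.5000) = 0.8405 m
human over T_r+T_s: 1.4000·(0.0600+0.8200) = 1.2320 m
margins: 0.0400+0.0300+0.0800 = 0.1500 m
sum ≈ 0.1230+0.8405+1.2320+0.1500 ≈ 2.3455 m = S ✓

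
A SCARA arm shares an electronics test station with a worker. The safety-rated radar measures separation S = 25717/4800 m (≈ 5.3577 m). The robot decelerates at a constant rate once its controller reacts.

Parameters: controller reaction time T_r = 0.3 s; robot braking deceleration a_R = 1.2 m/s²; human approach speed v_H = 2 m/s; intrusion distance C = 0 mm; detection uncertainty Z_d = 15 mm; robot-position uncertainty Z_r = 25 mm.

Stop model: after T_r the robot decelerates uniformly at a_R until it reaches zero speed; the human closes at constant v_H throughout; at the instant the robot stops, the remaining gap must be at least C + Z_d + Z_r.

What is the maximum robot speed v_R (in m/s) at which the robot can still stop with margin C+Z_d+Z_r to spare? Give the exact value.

at the boundary: (5/12)·v² + (59/30)·v + (-4529/960) = 0
  disc = (59/30)² − 4·(5/12)·(-4529/960) = 18769/1600 ; √disc = 137/40
  v_R = (−(59/30) + 137/40) / (2·(5/12)) = 7/4 m/s
check:
stop time T_s = (7/4)/(6/5) = 1.4583 s
reaction-phase robot travel = 1.7500·0.3000 = 0.5250 m
braking distance = 1.7500²/(2·1.2000) = 1.2760 m
human over T_r+T_s: 2.0000·(0.3000+1.4583) = 3.5167 m
C+Z_d+Z_r = 0.0000+0.0150+0.0250 = 0.0400 m
sum ≈ 0.5250+1.2760+3.5167+0.0400 ≈ 5.3577 m = S ✓

v_R_max = 7/4 m/s = 1.7500 m/s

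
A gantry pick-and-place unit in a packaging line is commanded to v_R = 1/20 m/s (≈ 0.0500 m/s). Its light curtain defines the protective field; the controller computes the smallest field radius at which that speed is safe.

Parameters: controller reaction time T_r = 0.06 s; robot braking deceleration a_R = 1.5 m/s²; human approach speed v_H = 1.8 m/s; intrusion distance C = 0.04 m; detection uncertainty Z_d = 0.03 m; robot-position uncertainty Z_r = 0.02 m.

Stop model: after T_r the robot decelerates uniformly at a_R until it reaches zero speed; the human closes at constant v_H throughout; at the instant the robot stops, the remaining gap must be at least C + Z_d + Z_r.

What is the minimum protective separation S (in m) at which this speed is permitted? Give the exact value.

braking lasts T_s = (1/20)/(3/2) = 0.0333 s
reaction-phase robot travel = 0.0500·0.0600 = 0.0030 m
robot covers 0.0500·0.0333 − ½·1.5000·0.0333² = 0.0008 m while stopping
person approaches 1.8000·(0.0600+0.0333) = 0.1680 m
margins: 0.0400+0.0300+0.0200 = 0.0900 m
S_min ≈ 0.0030+0.0008+0.1680+0.0900  ⇒  S_min = 1571/6000 m

S_min = 1571/6000 m = 0.2618 m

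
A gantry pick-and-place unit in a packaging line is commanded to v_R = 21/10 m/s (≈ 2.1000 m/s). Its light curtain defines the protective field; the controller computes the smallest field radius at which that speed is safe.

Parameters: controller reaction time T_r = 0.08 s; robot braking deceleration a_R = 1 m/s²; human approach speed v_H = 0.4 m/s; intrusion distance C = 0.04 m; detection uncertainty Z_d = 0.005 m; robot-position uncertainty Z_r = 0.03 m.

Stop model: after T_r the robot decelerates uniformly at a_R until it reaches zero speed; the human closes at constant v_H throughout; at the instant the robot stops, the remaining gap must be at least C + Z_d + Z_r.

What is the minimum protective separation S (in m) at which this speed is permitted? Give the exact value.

T_s = v_R/a_R = (21/10)/1 = 2.1000 s
reaction-phase robot travel = 2.1000·0.0800 = 0.1680 m
braking distance = 2.1000²/(2·1.0000) = 2.2050 m
human closes 0.4000·2.1800 = 0.8720 m
margins: 0.0400+0.0050+0.0300 = 0.0750 m
S_min ≈ 0.1680+2.2050+0.8720+0.0750  ⇒  S_min = 83/25 m

S_min = 83/25 m = 3.3200 m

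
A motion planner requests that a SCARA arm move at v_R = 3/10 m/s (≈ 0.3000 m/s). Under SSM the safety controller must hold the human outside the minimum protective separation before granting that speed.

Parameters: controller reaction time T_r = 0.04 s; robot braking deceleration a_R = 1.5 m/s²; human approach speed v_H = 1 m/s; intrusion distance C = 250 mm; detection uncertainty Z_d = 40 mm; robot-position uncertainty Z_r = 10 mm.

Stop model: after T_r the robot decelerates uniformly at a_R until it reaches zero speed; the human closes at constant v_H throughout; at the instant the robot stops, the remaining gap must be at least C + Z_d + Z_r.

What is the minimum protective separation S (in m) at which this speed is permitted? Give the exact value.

S_min = 291/500 m = 0.5820 m

stop time T_s = (3/10)/(3/2) = 0.2000 s
robot covers v_R·T_r = 0.3000·0.0400 = 0.0120 m before braking
braking distance = 0.3000²/(2·1.5000) = 0.0300 m
human closes 1.0000·0.2400 = 0.2400 m
C+Z_d+Z_r = 0.2500+0.0400+0.0100 = 0.3000 m
S_min ≈ 0.0120+0.0300+0.2400+0.3000  ⇒  S_min = 291/500 m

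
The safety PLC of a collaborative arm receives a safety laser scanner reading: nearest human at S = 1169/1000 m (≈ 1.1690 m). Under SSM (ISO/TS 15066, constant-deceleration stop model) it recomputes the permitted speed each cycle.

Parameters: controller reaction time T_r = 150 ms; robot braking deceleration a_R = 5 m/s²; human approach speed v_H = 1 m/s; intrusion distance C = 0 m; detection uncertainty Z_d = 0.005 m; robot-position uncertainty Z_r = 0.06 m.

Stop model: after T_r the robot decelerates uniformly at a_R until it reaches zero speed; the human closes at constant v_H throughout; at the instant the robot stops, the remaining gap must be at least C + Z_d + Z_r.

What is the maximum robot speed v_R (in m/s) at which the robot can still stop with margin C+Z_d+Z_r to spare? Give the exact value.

v_R_max = 9/5 m/s = 1.8000 m/s

quadratic (1/10)·v² + (7/20)·v + (-477/500) = 0
  disc = (7/20)² − 4·(1/10)·(-477/500) = 5041/10000 ; √disc = 71/100
  v_R = (−(7/20) + 71/100) / (2·(1/10)) = 9/5 m/s
check:
braking lasts T_s = (9/5)/5 = 0.3600 s
robot in T_r: 1.8000·0.1500 = 0.2700 m
robot covers 1.8000·0.3600 − ½·5.0000·0.3600² = 0.3240 m while stopping
person approaches 1.0000·(0.1500+0.3600) = 0.5100 m
C+Z_d+Z_r = 0.0000+0.0050+0.0600 = 0.0650 m
sum ≈ 0.2700+0.3240+0.5100+0.0650 ≈ 1.1690 m = S ✓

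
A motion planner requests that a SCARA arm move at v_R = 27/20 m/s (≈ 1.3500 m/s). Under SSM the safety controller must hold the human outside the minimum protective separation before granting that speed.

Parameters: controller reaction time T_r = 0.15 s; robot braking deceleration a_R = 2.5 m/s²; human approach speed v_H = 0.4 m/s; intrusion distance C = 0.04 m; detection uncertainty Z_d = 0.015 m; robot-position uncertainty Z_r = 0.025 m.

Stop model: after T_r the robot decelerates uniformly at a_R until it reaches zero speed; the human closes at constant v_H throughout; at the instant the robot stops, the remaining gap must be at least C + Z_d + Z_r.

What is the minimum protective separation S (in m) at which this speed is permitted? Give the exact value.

S_min = 923/1000 m = 0.9230 m

stop time T_s = (27/20)/(5/2) = 0.5400 s
reaction-phase robot travel = 1.3500·0.1500 = 0.2025 m
robot covers 1.3500·0.5400 − ½·2.5000·0.5400² = 0.3645 m while stopping
human closes 0.4000·0.6900 = 0.2760 m
margins: 0.0400+0.0150+0.0250 = 0.0800 m
S_min ≈ 0.2025+0.3645+0.2760+0.0800  ⇒  S_min = 923/1000 m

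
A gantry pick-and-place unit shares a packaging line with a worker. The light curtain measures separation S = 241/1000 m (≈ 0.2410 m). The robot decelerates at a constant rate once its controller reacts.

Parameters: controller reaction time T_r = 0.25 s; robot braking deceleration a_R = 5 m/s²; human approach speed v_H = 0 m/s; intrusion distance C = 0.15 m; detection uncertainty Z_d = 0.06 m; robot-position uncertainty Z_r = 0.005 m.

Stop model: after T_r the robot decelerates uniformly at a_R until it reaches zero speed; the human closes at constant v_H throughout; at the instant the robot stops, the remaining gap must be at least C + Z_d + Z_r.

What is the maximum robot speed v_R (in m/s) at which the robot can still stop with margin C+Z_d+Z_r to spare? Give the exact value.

v_R_max = 1/10 m/s = 0.1000 m/s

quadratic (1/10)·v² + (1/4)·v + (-13/500) = 0
  disc = (1/4)² − 4·(1/10)·(-13/500) = 729/10000 ; √disc = 27/100
  v_R = (−(1/4) + 27/100) / (2·(1/10)) = 1/10 m/s
check:
stop time T_s = (1/10)/5 = 0.0200 s
robot covers v_R·T_r = 0.1000·0.2500 = 0.0250 m before braking
robot covers 0.1000·0.0200 − ½·5.0000·0.0200² = 0.0010 m while stopping
person approaches 0.0000·(0.2500+0.0200) = 0.0000 m
margins: 0.1500+0.0600+0.0050 = 0.2150 m
sum ≈ 0.0250+0.0010+0.0000+0.2150 ≈ 0.2410 m = S ✓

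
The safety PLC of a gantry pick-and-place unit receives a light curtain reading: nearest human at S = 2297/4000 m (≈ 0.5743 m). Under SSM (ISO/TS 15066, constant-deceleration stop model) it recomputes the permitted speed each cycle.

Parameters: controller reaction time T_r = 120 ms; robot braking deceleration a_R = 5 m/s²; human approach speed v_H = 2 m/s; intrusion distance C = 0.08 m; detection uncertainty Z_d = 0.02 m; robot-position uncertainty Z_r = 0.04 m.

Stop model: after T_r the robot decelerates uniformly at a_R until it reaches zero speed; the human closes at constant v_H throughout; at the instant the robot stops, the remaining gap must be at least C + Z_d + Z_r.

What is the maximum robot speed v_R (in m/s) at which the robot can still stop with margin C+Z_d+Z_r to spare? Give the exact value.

v_R_max = 7/20 m/s = 0.3500 m/s

at the boundary: (1/10)·v² + (13/25)·v + (-777/4000) = 0
  disc = (13/25)² − 4·(1/10)·(-777/4000) = 3481/10000 ; √disc = 59/100
  v_R = (−(13/25) + 59/100) / (2·(1/10)) = 7/20 m/s
check:
stop time T_s = (7/20)/5 = 0.0700 s
robot covers v_R·T_r = 0.3500·0.1200 = 0.0420 m before braking
robot under decel: 0.3500²/(2·5.0000) = 0.0123 m
person approaches 2.0000·(0.1200+0.0700) = 0.3800 m
margins: 0.0800+0.0200+0.0400 = 0.1400 m
sum ≈ 0.0420+0.0123+0.3800+0.1400 ≈ 0.5743 m = S ✓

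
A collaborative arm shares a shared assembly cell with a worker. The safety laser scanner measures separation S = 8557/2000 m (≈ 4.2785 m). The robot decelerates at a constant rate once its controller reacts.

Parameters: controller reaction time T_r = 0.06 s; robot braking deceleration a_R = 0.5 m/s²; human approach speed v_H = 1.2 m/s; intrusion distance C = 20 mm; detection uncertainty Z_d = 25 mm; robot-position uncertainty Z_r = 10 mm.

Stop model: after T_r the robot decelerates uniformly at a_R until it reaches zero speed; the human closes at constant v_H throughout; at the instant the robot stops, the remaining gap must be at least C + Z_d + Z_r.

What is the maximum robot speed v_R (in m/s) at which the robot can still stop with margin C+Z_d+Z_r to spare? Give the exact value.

v_R_max = 23/20 m/s = 1.1500 m/s

quadratic (1)·v² + (123/50)·v + (-8303/2000) = 0
  disc = (123/50)² − 4·(1)·(-8303/2000) = 14161/625 ; √disc = 119/25
  v_R = (−(123/50) + 119/25) / (2·(1)) = 23/20 m/s
check:
stop time T_s = (23/20)/(1/2) = 2.3000 s
reaction-phase robot travel = 1.1500·0.0600 = 0.0690 m
robot covers 1.1500·2.3000 − ½·0.5000·2.3000² = 1.3225 m while stopping
person approaches 1.2000·(0.0600+2.3000) = 2.8320 m
residual clearance needed = 0.0200+0.0250+0.0100 = 0.0550 m
sum ≈ 0.0690+1.3225+2.8320+0.0550 ≈ 4.2785 m = S ✓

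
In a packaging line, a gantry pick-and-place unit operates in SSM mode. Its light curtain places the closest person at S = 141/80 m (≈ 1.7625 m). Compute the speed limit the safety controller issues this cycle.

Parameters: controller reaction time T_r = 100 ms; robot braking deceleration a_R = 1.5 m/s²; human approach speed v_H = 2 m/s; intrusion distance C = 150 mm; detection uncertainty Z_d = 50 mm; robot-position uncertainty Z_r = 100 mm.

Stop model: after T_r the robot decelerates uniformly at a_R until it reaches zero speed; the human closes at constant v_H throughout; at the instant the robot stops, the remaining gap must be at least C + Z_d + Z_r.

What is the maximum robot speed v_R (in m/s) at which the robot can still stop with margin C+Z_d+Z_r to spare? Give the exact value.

quadratic (1/3)·v² + (43/30)·v + (-101/80) = 0
  disc = (43/30)² − 4·(1/3)·(-101/80) = 841/225 ; √disc = 29/15
  v_R = (−(43/30) + 29/15) / (2·(1/3)) = 3/4 m/s
check:
T_s = v_R/a_R = (3/4)/(3/2) = 0.5000 s
robot covers v_R·T_r = 0.7500·0.1000 = 0.0750 m before braking
robot under decel: 0.7500²/(2·1.5000) = 0.1875 m
person approaches 2.0000·(0.1000+0.5000) = 1.2000 m
C+Z_d+Z_r = 0.1500+0.0500+0.1000 = 0.3000 m
sum ≈ 0.0750+0.1875+1.2000+0.3000 ≈ 1.7625 m = S ✓

v_R_max = 3/4 m/s = 0.7500 m/s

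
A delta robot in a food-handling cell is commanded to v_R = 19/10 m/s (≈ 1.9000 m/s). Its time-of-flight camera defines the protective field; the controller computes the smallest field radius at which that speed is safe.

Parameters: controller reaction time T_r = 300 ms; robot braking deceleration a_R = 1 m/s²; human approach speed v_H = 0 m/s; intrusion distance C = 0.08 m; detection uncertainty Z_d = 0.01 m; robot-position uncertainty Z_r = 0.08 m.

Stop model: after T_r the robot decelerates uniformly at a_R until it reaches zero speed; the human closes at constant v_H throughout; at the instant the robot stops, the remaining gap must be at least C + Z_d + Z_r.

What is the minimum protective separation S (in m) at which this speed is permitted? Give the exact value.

S_min = 509/200 m = 2.5450 m

braking lasts T_s = (19/10)/1 = 1.9000 s
robot in T_r: 1.9000·0.3000 = 0.5700 m
robot under decel: 1.9000²/(2·1.0000) = 1.8050 m
human closes 0.0000·2.2000 = 0.0000 m
C+Z_d+Z_r = 0.0800+0.0100+0.0800 = 0.1700 m
S_min ≈ 0.5700+1.8050+0.0000+0.1700  ⇒  S_min = 509/200 m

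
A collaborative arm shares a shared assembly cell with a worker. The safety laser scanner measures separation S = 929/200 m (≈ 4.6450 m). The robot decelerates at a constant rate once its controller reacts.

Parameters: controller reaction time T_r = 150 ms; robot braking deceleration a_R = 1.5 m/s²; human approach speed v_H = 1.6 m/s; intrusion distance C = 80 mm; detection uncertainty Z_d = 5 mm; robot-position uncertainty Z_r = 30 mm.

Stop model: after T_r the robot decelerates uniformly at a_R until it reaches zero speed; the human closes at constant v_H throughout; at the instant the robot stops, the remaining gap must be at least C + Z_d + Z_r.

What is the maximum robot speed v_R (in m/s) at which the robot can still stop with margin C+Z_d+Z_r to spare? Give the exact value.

v_R_max = 11/5 m/s = 2.2000 m/s

collect terms ⇒ (1/3)·v_R² + (73/60)·v_R + (-429/100) = 0
  disc = (73/60)² − 4·(1/3)·(-429/100) = 25921/3600 ; √disc = 161/60
  v_R = (−(73/60) + 161/60) / (2·(1/3)) = 11/5 m/s
check:
braking lasts T_s = (11/5)/(3/2) = 1.4667 s
reaction-phase robot travel = 2.2000·0.1500 = 0.3300 m
braking distance = 2.2000²/(2·1.5000) = 1.6133 m
human over T_r+T_s: 1.6000·(0.1500+1.4667) = 2.5867 m
margins: 0.0800+0.0050+0.0300 = 0.1150 m
sum ≈ 0.3300+1.6133+2.5867+0.1150 ≈ 4.6450 m = S ✓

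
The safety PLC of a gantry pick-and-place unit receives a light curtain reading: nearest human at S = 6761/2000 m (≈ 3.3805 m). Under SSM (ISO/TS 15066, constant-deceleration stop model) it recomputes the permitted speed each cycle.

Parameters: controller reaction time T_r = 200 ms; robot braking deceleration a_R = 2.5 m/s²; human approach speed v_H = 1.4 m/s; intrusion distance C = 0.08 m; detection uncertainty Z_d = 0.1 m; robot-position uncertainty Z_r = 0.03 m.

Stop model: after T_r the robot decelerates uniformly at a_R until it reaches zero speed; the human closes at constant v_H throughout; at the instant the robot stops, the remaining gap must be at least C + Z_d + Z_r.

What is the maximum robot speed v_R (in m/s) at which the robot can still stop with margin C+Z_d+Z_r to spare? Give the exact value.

v_R_max = 47/20 m/s = 2.3500 m/s

at the boundary: (1/5)·v² + (19/25)·v + (-5781/2000) = 0
  disc = (19/25)² − 4·(1/5)·(-5781/2000) = 289/100 ; √disc = 17/10
  v_R = (−(19/25) + 17/10) / (2·(1/5)) = 47/20 m/s
check:
braking lasts T_s = (47/20)/(5/2) = 0.9400 s
robot covers v_R·T_r = 2.3500·0.2000 = 0.4700 m before braking
robot covers 2.3500·0.9400 − ½·2.5000·0.9400² = 1.1045 m while stopping
human closes 1.4000·1.1400 = 1.5960 m
C+Z_d+Z_r = 0.0800+0.1000+0.0300 = 0.2100 m
sum ≈ 0.4700+1.1045+1.5960+0.2100 ≈ 3.3805 m = S ✓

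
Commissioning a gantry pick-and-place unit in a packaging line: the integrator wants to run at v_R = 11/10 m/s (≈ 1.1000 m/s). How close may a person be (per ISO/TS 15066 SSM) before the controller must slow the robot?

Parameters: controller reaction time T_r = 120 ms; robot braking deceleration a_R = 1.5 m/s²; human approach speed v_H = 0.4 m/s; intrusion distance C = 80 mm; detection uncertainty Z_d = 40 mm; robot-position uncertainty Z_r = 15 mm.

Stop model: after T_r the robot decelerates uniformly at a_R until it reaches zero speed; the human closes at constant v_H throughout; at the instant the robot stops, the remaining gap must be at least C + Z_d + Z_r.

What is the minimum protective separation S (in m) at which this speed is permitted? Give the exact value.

braking lasts T_s = (11/10)/(3/2) = 0.7333 s
reaction-phase robot travel = 1.1000·0.1200 = 0.1320 m
robot under decel: 1.1000²/(2·1.5000) = 0.4033 m
human closes 0.4000·0.8533 = 0.3413 m
residual clearance needed = 0.0800+0.0400+0.0150 = 0.1350 m
S_min ≈ 0.1320+0.4033+0.3413+0.1350  ⇒  S_min = 607/600 m

S_min = 607/600 m = 1.0117 m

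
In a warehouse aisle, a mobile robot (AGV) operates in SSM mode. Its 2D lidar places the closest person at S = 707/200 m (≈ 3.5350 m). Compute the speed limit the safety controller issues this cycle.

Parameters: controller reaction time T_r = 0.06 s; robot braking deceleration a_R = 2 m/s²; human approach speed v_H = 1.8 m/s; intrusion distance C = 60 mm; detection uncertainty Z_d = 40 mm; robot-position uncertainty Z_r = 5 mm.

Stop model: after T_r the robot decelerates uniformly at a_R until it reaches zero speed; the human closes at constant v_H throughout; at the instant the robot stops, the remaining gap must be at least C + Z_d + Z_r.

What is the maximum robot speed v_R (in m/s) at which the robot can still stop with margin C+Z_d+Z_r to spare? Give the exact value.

v_R_max = 11/5 m/s = 2.2000 m/s

at the boundary: (1/4)·v² + (24/25)·v + (-1661/500) = 0
  disc = (24/25)² − 4·(1/4)·(-1661/500) = 10609/2500 ; √disc = 103/50
  v_R = (−(24/25) + 103/50) / (2·(1/4)) = 11/5 m/s
check:
braking lasts T_s = (11/5)/2 = 1.1000 s
robot covers v_R·T_r = 2.2000·0.0600 = 0.1320 m before braking
robot under decel: 2.2000²/(2·2.0000) = 1.2100 m
human closes 1.8000·1.1600 = 2.0880 m
C+Z_d+Z_r = 0.0600+0.0400+0.0050 = 0.1050 m
sum ≈ 0.1320+1.2100+2.0880+0.1050 ≈ 3.5350 m = S ✓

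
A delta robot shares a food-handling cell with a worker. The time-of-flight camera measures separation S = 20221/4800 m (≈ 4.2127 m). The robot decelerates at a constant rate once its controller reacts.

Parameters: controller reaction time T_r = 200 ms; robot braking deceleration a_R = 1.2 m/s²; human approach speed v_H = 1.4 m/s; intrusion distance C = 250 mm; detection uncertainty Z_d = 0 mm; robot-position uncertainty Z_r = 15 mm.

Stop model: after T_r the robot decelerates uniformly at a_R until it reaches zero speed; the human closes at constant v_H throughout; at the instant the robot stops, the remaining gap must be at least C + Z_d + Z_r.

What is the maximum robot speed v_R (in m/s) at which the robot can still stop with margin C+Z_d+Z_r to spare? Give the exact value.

at the boundary: (5/12)·v² + (41/30)·v + (-3521/960) = 0
  disc = (41/30)² − 4·(5/12)·(-3521/960) = 12769/1600 ; √disc = 113/40
  v_R = (−(41/30) + 113/40) / (2·(5/12)) = 7/4 m/s
check:
T_s = v_R/a_R = (7/4)/(6/5) = 1.4583 s
robot in T_r: 1.7500·0.2000 = 0.3500 m
robot covers 1.7500·1.4583 − ½·1.2000·1.4583² = 1.2760 m while stopping
human closes 1.4000·1.6583 = 2.3217 m
margins: 0.2500+0.0000+0.0150 = 0.2650 m
sum ≈ 0.3500+1.2760+2.3217+0.2650 ≈ 4.2127 m = S ✓

v_R_max = 7/4 m/s = 1.7500 m/s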